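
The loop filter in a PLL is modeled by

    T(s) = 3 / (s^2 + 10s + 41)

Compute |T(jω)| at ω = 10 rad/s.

Substitute s = j10: numerator = 3, denominator = -59 + j100.
|T(j10)| = |3| / |-59 + j100| = 3 / 116.11 ≈ 0.02584.

|T(j10)| ≈ 0.02584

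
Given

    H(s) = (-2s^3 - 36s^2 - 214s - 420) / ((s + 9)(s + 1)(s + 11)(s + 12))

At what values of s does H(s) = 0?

Set the numerator to zero: -2s^3 - 36s^2 - 214s - 420 = 0, i.e. -2·(s^3 + 18s^2 + 107s + 210) = 0.
Factoring: (s + 5)(s + 7)(s + 6) = 0.

s = -5, -7, -6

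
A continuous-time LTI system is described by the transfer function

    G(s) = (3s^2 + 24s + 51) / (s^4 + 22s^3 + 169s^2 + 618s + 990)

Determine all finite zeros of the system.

s = -4 ± j

Set the numerator to zero: 3s^2 + 24s + 51 = 0, i.e. 3·(s^2 + 8s + 17) = 0.
Factoring: (s^2 + 8s + 17) = 0.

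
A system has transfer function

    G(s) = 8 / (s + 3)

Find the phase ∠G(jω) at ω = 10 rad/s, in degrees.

∠G(j10) ≈ -73.30°

At s = j10: numerator = 8, denominator = 3 + j10.
∠G = ∠num − ∠den = 0° − (73.301°) = -73.30°.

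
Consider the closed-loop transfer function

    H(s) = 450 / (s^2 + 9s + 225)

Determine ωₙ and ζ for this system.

ωₙ = 15 rad/s, ζ = 0.3

Compare the denominator to the standard form s^2 + 2ζωₙs + ωₙ².
ωₙ² = 225, so ωₙ = 15 rad/s.
2ζωₙ = 9, so ζ = 9/(2·15) = 0.3.
With ζ = 0.3 the response is underdamped.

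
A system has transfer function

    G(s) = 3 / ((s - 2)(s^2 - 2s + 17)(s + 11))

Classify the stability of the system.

unstable

The poles can be read from the denominator factors: s = 2, 1 ± 4j, -11.
Since the pole(s) at s = 2, 1 ± 4j lie in the right half-plane, the system is unstable.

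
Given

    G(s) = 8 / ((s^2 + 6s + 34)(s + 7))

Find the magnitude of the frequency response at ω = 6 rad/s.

|G(j6)| ≈ 0.02407

Substitute s = j6: numerator = 8, denominator = -230 + j240.
|G(j6)| = |8| / |-230 + j240| = 8 / 332.42 ≈ 0.02407.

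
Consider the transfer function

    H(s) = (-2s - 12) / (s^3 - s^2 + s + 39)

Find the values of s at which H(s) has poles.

s = 2 + 3j, 2 - 3j, -3

The poles are the roots of the denominator s^3 - s^2 + s + 39 = 0.
Trying s = -3: the polynomial evaluates to 0, so (s + 3) is a factor.
Dividing out leaves s^2 - 4s + 13 = 0.
The quadratic formula then gives s = 2 ± 3j.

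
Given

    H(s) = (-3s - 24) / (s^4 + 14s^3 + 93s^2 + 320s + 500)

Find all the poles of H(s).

s = -3 ± 4j, -4 ± 2j

The poles are the roots of the denominator s^4 + 14s^3 + 93s^2 + 320s + 500 = 0.
No real roots exist; factor into two real quadratics: (s^2 + 6s + 25)(s^2 + 8s + 20) = 0.
Each quadratic gives a conjugate pair via the quadratic formula.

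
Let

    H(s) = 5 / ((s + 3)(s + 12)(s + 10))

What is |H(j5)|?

|H(j5)| ≈ 0.005900

Substitute s = j5: numerator = 5, denominator = -265 + j805.
|H(j5)| = |5| / |-265 + j805| = 5 / 847.50 ≈ 0.005900.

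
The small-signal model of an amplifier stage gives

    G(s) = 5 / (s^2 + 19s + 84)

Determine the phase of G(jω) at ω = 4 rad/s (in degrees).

∠G(j4) ≈ -48.18°

At s = j4: numerator = 5, denominator = 68 + j76.
∠G = ∠num − ∠den = 0° − (48.180°) = -48.18°.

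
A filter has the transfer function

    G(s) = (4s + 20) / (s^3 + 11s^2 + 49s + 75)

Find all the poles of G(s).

s = -4 ± 3j, -3

The poles are the roots of the denominator s^3 + 11s^2 + 49s + 75 = 0.
Trying s = -3: the polynomial evaluates to 0, so (s + 3) is a factor.
Dividing out leaves s^2 + 8s + 25 = 0.
The quadratic formula then gives s = -4 ± 3j.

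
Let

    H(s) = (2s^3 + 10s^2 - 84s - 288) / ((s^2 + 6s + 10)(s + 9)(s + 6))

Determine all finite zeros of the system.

Set the numerator to zero: 2s^3 + 10s^2 - 84s - 288 = 0, i.e. 2·(s^3 + 5s^2 - 42s - 144) = 0.
Factoring: (s + 3)(s - 6)(s + 8) = 0.

s = -3, 6, -8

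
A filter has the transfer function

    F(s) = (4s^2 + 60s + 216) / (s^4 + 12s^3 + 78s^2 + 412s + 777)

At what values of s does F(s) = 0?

Set the numerator to zero: 4s^2 + 60s + 216 = 0, i.e. 4·(s^2 + 15s + 54) = 0.
Factoring: (s + 9)(s + 6) = 0.

s = -9, -6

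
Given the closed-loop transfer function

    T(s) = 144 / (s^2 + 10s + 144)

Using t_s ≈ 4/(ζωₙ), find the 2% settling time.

t_s ≈ 0.8000 s

Comparing s^2 + 10s + 144 to s^2 + 2ζωₙs + ωₙ²: ωₙ = 12 rad/s and ζ = 10/(2·12) ≈ 0.4167.
ζωₙ = 10/2 = 5, so t_s ≈ 4/(ζωₙ) = 4/5 = 0.8000 s.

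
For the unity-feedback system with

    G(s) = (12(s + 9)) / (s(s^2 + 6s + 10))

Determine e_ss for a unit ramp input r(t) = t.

G(s) has one pole at the origin.
This is a Type 1 system. Kv = lim_{s→0} s·G(s) = 108/10 = 54/5.
e_ss = 1/Kv = 1/(54/5) = 5/54 ≈ 0.09259.

e_ss = 0.09259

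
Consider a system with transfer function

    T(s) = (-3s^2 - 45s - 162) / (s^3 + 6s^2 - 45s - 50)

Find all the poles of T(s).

s = 5, -10, -1

The poles are the roots of the denominator s^3 + 6s^2 - 45s - 50 = 0.
Trying s = 5: the polynomial evaluates to 0, so (s - 5) is a factor.
Dividing out leaves s^2 + 11s + 10 = 0.
Factoring the quadratic: (s + 10)(s + 1) = 0.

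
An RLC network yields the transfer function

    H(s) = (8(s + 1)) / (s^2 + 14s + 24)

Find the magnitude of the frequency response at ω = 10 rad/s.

|H(j10)| ≈ 0.5047

Substitute s = j10: numerator = 8 + j80, denominator = -76 + j140.
|H(j10)| = |8 + j80| / |-76 + j140| = 80.399 / 159.30 ≈ 0.5047.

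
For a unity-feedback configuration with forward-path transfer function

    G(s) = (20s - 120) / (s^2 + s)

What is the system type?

Type 1

Factor s from the denominator: s^2 + s = s·(s + 1).
There is 1 pole at the origin, so the system is Type 1.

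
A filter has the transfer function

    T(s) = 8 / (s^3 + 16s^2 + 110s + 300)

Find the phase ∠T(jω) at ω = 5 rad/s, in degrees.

∠T(j5) ≈ -103.2°

At s = j5: numerator = 8, denominator = -100 + j425.
∠T = ∠num − ∠den = 0° − (103.24°) = -103.2°.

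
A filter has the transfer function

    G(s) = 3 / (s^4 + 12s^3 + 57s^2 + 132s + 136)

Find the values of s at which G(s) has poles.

The poles are the roots of the denominator s^4 + 12s^3 + 57s^2 + 132s + 136 = 0.
No real roots exist; factor into two real quadratics: (s^2 + 8s + 17)(s^2 + 4s + 8) = 0.
Each quadratic gives a conjugate pair via the quadratic formula.

s = -4 ± j, -2 ± 2j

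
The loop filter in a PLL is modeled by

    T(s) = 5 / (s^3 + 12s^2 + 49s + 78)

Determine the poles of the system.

s = -6, -3 + 2j, -3 - 2j

The poles are the roots of the denominator s^3 + 12s^2 + 49s + 78 = 0.
Trying s = -6: the polynomial evaluates to 0, so (s + 6) is a factor.
Dividing out leaves s^2 + 6s + 13 = 0.
The quadratic formula then gives s = -3 ± 2j.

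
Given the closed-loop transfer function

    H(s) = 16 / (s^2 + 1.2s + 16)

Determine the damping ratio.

ζ = 0.15

Compare the denominator to the standard form s^2 + 2ζωₙs + ωₙ².
ωₙ² = 16, so ωₙ = 4 rad/s.
2ζωₙ = 1.2, so ζ = 1.2/(2·4) = 0.15.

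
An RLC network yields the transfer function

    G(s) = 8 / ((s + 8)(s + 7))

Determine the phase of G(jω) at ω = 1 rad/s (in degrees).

∠G(j1) ≈ -15.26°

At s = j1: numerator = 8, denominator = 55 + j15.
∠G = ∠num − ∠den = 0° − (15.255°) = -15.26°.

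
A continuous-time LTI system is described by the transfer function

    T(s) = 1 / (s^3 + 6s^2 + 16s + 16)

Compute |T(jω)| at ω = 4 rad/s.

|T(j4)| = 0.01250

Substitute s = j4: numerator = 1, denominator = -80.
|T(j4)| = |1| / |-80| = 1 / 80 = 0.01250.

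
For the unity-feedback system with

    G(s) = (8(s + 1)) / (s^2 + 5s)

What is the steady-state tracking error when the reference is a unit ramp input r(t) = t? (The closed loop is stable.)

e_ss = 0.6250

G(s) has one pole at the origin.
This is a Type 1 system. Kv = lim_{s→0} s·G(s) = 8/5.
e_ss = 1/Kv = 1/(8/5) = 5/8 ≈ 0.6250.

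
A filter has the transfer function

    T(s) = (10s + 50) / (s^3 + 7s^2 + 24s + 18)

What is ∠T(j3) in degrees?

At s = j3: numerator = 50 + j30, denominator = -45 + j45.
∠T = ∠num − ∠den = 30.964° − (135°) = -104.0°.

∠T(j3) ≈ -104.0°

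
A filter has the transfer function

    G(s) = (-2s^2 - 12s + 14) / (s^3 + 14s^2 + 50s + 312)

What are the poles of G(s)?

s = -1 ± 5j, -12

The poles are the roots of the denominator s^3 + 14s^2 + 50s + 312 = 0.
Trying s = -12: the polynomial evaluates to 0, so (s + 12) is a factor.
Dividing out leaves s^2 + 2s + 26 = 0.
The quadratic formula then gives s = -1 ± 5j.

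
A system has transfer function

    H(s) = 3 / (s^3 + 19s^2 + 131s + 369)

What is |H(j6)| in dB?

|H(j6)|_dB ≈ -46.7 dB

Substitute s = j6: numerator = 3, denominator = -315 + j570.
|H(j6)| = |3| / |-315 + j570| = 3 / 651.25 ≈ 0.004607.
In decibels: 20·log₁₀(0.004607) ≈ -46.7 dB.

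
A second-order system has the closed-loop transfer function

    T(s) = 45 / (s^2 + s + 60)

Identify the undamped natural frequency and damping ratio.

Compare the denominator to the standard form s^2 + 2ζωₙs + ωₙ².
ωₙ² = 60, so ωₙ = √60 ≈ 7.746 rad/s.
2ζωₙ = 1, so ζ = 1/(2·√60) ≈ 0.06455.

ωₙ ≈ 7.746 rad/s, ζ ≈ 0.06455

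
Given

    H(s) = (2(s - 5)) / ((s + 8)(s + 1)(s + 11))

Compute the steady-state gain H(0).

At s = 0 each factor (s + a) contributes a and each (s^2 + bs + c) contributes c.
H(0) = 2·(-5) / ((8) · (1) · (11)) = -10/88 = -5/44.

H(0) = -5/44 ≈ -0.1136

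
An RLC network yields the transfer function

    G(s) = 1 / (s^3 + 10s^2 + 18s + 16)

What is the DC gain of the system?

G(0) = 1/16 ≈ 0.06250

Set s = 0: G(0) = (1) / (16) = 1/16.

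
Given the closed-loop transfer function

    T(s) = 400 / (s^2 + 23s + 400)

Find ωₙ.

Compare the denominator to the standard form s^2 + 2ζωₙs + ωₙ².
ωₙ² = 400, so ωₙ = 20 rad/s.

ωₙ = 20 rad/s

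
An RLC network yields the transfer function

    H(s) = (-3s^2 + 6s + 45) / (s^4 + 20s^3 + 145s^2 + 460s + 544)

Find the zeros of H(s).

Set the numerator to zero: -3s^2 + 6s + 45 = 0, i.e. -3·(s^2 - 2s - 15) = 0.
Factoring: (s - 5)(s + 3) = 0.

s = 5, -3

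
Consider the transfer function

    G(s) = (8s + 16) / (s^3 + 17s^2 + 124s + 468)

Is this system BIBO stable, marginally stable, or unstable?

The denominator s^3 + 17s^2 + 124s + 468 factors as (s^2 + 8s + 52)(s + 9), giving poles at s = -4 + 6j, -4 - 6j, -9.
Since all poles lie strictly in the left half-plane, the system is stable.

stable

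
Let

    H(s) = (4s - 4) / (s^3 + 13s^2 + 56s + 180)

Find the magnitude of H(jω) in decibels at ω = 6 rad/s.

Substitute s = j6: numerator = -4 + j24, denominator = -288 + j120.
|H(j6)| = |-4 + j24| / |-288 + j120| = 24.331 / 312 ≈ 0.07798.
In decibels: 20·log₁₀(0.07798) ≈ -22.2 dB.

|H(j6)|_dB ≈ -22.2 dB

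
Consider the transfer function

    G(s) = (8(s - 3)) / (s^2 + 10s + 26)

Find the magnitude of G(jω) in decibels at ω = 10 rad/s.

Substitute s = j10: numerator = -24 + j80, denominator = -74 + j100.
|G(j10)| = |-24 + j80| / |-74 + j100| = 83.522 / 124.40 ≈ 0.6714.
In decibels: 20·log₁₀(0.6714) ≈ -3.46 dB.

|G(j10)|_dB ≈ -3.46 dB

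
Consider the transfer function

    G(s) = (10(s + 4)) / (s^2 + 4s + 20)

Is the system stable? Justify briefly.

The poles can be read from the denominator factors: s = -2 + 4j, -2 - 4j.
Since all poles lie strictly in the left half-plane, the system is stable.

stable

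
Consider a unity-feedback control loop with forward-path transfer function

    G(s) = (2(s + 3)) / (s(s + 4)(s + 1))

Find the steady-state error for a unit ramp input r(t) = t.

e_ss = 0.6667

G(s) has one pole at the origin.
This is a Type 1 system. Kv = lim_{s→0} s·G(s) = 6/4 = 3/2.
e_ss = 1/Kv = 1/(3/2) = 2/3 ≈ 0.6667.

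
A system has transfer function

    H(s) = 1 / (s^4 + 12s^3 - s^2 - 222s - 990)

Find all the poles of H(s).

s = -11, -3 + 3j, -3 - 3j, 5

The poles are the roots of the denominator s^4 + 12s^3 - s^2 - 222s - 990 = 0.
Trying s = -11: the polynomial evaluates to 0, so (s + 11) is a factor.
Dividing out leaves s^3 + s^2 - 12s - 90 = 0.
This factors further as (s^2 + 6s + 18)(s - 5) = 0.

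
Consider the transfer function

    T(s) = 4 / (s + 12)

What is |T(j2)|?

Substitute s = j2: numerator = 4, denominator = 12 + j2.
|T(j2)| = |4| / |12 + j2| = 4 / 12.166 ≈ 0.3288.

|T(j2)| ≈ 0.3288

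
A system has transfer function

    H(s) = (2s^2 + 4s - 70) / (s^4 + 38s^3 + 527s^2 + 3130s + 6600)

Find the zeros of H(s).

Set the numerator to zero: 2s^2 + 4s - 70 = 0, i.e. 2·(s^2 + 2s - 35) = 0.
Factoring: (s + 7)(s - 5) = 0.

s = -7, 5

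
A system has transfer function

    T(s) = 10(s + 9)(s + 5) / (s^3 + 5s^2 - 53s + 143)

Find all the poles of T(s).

The poles are the roots of the denominator s^3 + 5s^2 - 53s + 143 = 0.
Trying s = -11: the polynomial evaluates to 0, so (s + 11) is a factor.
Dividing out leaves s^2 - 6s + 13 = 0.
The quadratic formula then gives s = 3 ± 2j.

s = 3 + 2j, 3 - 2j, -11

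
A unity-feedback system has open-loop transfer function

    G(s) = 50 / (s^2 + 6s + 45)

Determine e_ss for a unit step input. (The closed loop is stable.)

e_ss = 0.4737

G(s) has no poles at the origin.
This is a Type 0 system. Kp = lim_{s→0} G(s) = 50/45 = 10/9.
e_ss = 1/(1 + Kp) = 1/(1 + 10/9) = 9/19 ≈ 0.4737.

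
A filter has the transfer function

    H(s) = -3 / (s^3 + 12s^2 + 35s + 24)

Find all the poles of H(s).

s = -8, -3, -1

The poles are the roots of the denominator s^3 + 12s^2 + 35s + 24 = 0.
Trying s = -8: the polynomial evaluates to 0, so (s + 8) is a factor.
Dividing out leaves s^2 + 4s + 3 = 0.
Factoring the quadratic: (s + 3)(s + 1) = 0.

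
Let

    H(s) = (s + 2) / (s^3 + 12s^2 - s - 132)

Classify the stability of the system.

unstable

The denominator s^3 + 12s^2 - s - 132 factors as (s + 11)(s + 4)(s - 3), giving poles at s = -11, -4, 3.
Since the pole(s) at s = 3 lie in the right half-plane, the system is unstable.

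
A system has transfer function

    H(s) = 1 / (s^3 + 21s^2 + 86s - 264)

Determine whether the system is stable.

unstable

The denominator s^3 + 21s^2 + 86s - 264 factors as (s + 12)(s + 11)(s - 2), giving poles at s = -12, -11, 2.
Since the pole(s) at s = 2 lie in the right half-plane, the system is unstable.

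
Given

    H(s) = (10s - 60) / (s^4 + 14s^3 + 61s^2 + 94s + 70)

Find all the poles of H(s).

s = -1 + j, -1 - j, -7, -5

The poles are the roots of the denominator s^4 + 14s^3 + 61s^2 + 94s + 70 = 0.
Trying s = -7: the polynomial evaluates to 0, so (s + 7) is a factor.
Dividing out leaves s^3 + 7s^2 + 12s + 10 = 0.
This factors further as (s^2 + 2s + 2)(s + 5) = 0.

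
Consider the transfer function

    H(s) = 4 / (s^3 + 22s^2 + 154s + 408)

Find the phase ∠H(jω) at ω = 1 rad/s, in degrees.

At s = j1: numerator = 4, denominator = 386 + j153.
∠H = ∠num − ∠den = 0° − (21.622°) = -21.62°.

∠H(j1) ≈ -21.62°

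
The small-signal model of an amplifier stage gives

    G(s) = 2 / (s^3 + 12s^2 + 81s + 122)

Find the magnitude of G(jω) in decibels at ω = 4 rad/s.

|G(j4)|_dB ≈ -42.6 dB

Substitute s = j4: numerator = 2, denominator = -70 + j260.
|G(j4)| = |2| / |-70 + j260| = 2 / 269.26 ≈ 0.007428.
In decibels: 20·log₁₀(0.007428) ≈ -42.6 dB.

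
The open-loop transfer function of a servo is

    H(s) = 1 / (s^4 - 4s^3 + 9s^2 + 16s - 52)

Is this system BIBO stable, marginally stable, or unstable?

unstable

The denominator s^4 - 4s^3 + 9s^2 + 16s - 52 factors as (s + 2)(s^2 - 4s + 13)(s - 2), giving poles at s = -2, 2 + 3j, 2 - 3j, 2.
Since the pole(s) at s = 2 ± 3j, 2 lie in the right half-plane, the system is unstable.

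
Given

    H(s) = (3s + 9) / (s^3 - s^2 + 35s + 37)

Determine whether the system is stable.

The denominator s^3 - s^2 + 35s + 37 factors as (s + 1)(s^2 - 2s + 37), giving poles at s = -1, 1 + 6j, 1 - 6j.
Since the pole(s) at s = 1 + 6j, 1 - 6j lie in the right half-plane, the system is unstable.

unstable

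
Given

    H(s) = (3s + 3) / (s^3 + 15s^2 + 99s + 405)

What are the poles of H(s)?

The poles are the roots of the denominator s^3 + 15s^2 + 99s + 405 = 0.
Trying s = -9: the polynomial evaluates to 0, so (s + 9) is a factor.
Dividing out leaves s^2 + 6s + 45 = 0.
The quadratic formula then gives s = -3 ± 6j.

s = -9, -3 ± 6j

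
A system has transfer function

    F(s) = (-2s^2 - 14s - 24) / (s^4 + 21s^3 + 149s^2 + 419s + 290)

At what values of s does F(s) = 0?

Set the numerator to zero: -2s^2 - 14s - 24 = 0, i.e. -2·(s^2 + 7s + 12) = 0.
Factoring: (s + 3)(s + 4) = 0.

s = -3, -4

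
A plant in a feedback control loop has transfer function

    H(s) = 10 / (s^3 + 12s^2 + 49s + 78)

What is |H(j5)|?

|H(j5)| ≈ 0.03963

Substitute s = j5: numerator = 10, denominator = -222 + j120.
|H(j5)| = |10| / |-222 + j120| = 10 / 252.36 ≈ 0.03963.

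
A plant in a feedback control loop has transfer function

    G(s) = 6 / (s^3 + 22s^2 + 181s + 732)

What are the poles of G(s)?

The poles are the roots of the denominator s^3 + 22s^2 + 181s + 732 = 0.
Trying s = -12: the polynomial evaluates to 0, so (s + 12) is a factor.
Dividing out leaves s^2 + 10s + 61 = 0.
The quadratic formula then gives s = -5 ± 6j.

s = -5 + 6j, -5 - 6j, -12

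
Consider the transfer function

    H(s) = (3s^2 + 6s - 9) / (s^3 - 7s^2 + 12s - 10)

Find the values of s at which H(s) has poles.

s = 1 ± j, 5

The poles are the roots of the denominator s^3 - 7s^2 + 12s - 10 = 0.
Trying s = 5: the polynomial evaluates to 0, so (s - 5) is a factor.
Dividing out leaves s^2 - 2s + 2 = 0.
The quadratic formula then gives s = 1 ± 1j.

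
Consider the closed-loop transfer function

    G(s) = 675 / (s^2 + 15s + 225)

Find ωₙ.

Compare the denominator to the standard form s^2 + 2ζωₙs + ωₙ².
ωₙ² = 225, so ωₙ = 15 rad/s.

ωₙ = 15 rad/s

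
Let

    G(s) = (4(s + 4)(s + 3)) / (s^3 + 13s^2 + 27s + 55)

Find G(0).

Set s = 0: G(0) = (48) / (55) = 48/55.

G(0) = 48/55 ≈ 0.8727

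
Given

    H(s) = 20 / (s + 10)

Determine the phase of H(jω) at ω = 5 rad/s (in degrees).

∠H(j5) ≈ -26.57°

At s = j5: numerator = 20, denominator = 10 + j5.
∠H = ∠num − ∠den = 0° − (26.565°) = -26.57°.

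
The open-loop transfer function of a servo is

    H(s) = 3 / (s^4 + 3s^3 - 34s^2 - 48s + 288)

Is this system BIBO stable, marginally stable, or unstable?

unstable

The denominator s^4 + 3s^3 - 34s^2 - 48s + 288 factors as (s - 3)(s - 4)(s + 6)(s + 4), giving poles at s = 3, 4, -6, -4.
Since the pole(s) at s = 3, 4 lie in the right half-plane, the system is unstable.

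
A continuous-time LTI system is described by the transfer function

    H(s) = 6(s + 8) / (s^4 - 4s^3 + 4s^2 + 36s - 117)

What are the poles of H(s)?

s = 3, 2 + 3j, 2 - 3j, -3

The poles are the roots of the denominator s^4 - 4s^3 + 4s^2 + 36s - 117 = 0.
Trying s = 3: the polynomial evaluates to 0, so (s - 3) is a factor.
Dividing out leaves s^3 - s^2 + s + 39 = 0.
This factors further as (s^2 - 4s + 13)(s + 3) = 0.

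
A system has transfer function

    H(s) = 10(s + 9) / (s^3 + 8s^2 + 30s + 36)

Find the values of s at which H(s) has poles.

The poles are the roots of the denominator s^3 + 8s^2 + 30s + 36 = 0.
Trying s = -2: the polynomial evaluates to 0, so (s + 2) is a factor.
Dividing out leaves s^2 + 6s + 18 = 0.
The quadratic formula then gives s = -3 ± 3j.

s = -3 ± 3j, -2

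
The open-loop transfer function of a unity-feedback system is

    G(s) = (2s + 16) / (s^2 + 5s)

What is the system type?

Factor s from the denominator: s^2 + 5s = s·(s + 5).
There is 1 pole at the origin, so the system is Type 1.

Type 1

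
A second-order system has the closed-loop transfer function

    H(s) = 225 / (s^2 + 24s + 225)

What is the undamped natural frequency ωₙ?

ωₙ = 15 rad/s

Compare the denominator to the standard form s^2 + 2ζωₙs + ωₙ².
ωₙ² = 225, so ωₙ = 15 rad/s.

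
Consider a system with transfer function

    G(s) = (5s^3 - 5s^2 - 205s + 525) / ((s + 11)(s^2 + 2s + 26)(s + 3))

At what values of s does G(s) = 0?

Set the numerator to zero: 5s^3 - 5s^2 - 205s + 525 = 0, i.e. 5·(s^3 - s^2 - 41s + 105) = 0.
Factoring: (s - 3)(s + 7)(s - 5) = 0.

s = 3, -7, 5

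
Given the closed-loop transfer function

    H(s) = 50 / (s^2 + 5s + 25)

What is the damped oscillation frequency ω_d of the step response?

ω_d ≈ 4.330 rad/s

Comparing s^2 + 5s + 25 to s^2 + 2ζωₙs + ωₙ²: ωₙ = 5 rad/s and ζ = 5/(2·5) = 0.5.
ζωₙ = 5/2 = 2.5, so ω_d = ωₙ√(1−ζ²) = √(ωₙ² − (ζωₙ)²) = √(25 − 2.5²) = √18.75 ≈ 4.330 rad/s.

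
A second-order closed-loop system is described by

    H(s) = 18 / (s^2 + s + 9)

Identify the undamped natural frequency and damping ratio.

ωₙ = 3 rad/s, ζ ≈ 0.1667

Compare the denominator to the standard form s^2 + 2ζωₙs + ωₙ².
ωₙ² = 9, so ωₙ = 3 rad/s.
2ζωₙ = 1, so ζ = 1/(2·3) ≈ 0.1667.
With ζ = 0.1667 the response is underdamped.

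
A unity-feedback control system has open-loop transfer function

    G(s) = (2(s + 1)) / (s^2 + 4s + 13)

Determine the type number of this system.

The denominator has no factor of s at the origin — no free integrator — so this is a Type 0 system.

Type 0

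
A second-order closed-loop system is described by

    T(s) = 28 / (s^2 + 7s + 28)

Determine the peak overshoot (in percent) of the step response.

%OS ≈ 6.26%

Comparing s^2 + 7s + 28 to s^2 + 2ζωₙs + ωₙ²: ωₙ = √28 ≈ 5.292 rad/s and ζ = 7/(2·√28) ≈ 0.6614.
%OS = 100·exp(−πζ/√(1−ζ²)) = 100·exp(−π·0.6614/√(1−0.6614²)) ≈ 6.26%.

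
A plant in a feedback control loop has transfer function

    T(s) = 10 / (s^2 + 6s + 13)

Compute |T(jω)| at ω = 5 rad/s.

|T(j5)| ≈ 0.3095

Substitute s = j5: numerator = 10, denominator = -12 + j30.
|T(j5)| = |10| / |-12 + j30| = 10 / 32.311 ≈ 0.3095.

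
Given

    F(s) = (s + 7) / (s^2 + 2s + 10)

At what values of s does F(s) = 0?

s = -7

Set the numerator to zero: s + 7 = 0.
So s = -7.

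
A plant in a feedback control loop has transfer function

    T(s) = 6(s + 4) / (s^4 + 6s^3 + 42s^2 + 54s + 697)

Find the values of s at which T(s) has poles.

s = 1 + 4j, 1 - 4j, -4 + 5j, -4 - 5j

The poles are the roots of the denominator s^4 + 6s^3 + 42s^2 + 54s + 697 = 0.
No real roots exist; factor into two real quadratics: (s^2 - 2s + 17)(s^2 + 8s + 41) = 0.
Each quadratic gives a conjugate pair via the quadratic formula.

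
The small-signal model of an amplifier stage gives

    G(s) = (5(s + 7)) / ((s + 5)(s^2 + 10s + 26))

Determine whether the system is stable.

stable

The poles can be read from the denominator factors: s = -5, -5 + j, -5 - j.
Since all poles lie strictly in the left half-plane, the system is stable.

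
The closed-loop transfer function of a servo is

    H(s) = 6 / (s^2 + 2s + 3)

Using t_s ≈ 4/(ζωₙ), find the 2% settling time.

Comparing s^2 + 2s + 3 to s^2 + 2ζωₙs + ωₙ²: ωₙ = √3 ≈ 1.732 rad/s and ζ = 2/(2·√3) ≈ 0.5774.
ζωₙ = 2/2 = 1, so t_s ≈ 4/(ζωₙ) = 4/1 = 4 s.

t_s ≈ 4 s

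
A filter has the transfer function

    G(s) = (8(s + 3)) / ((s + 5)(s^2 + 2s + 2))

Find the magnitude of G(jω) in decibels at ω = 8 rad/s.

|G(j8)|_dB ≈ -18.9 dB

Substitute s = j8: numerator = 24 + j64, denominator = -438 - j416.
|G(j8)| = |24 + j64| / |-438 - j416| = 68.352 / 604.07 ≈ 0.1132.
In decibels: 20·log₁₀(0.1132) ≈ -18.9 dB.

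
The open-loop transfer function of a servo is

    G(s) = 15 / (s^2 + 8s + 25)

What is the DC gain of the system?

At s = 0 each factor (s + a) contributes a and each (s^2 + bs + c) contributes c.
G(0) = 15·1 / ((25)) = 15/25 = 3/5.

G(0) = 3/5 ≈ 0.6000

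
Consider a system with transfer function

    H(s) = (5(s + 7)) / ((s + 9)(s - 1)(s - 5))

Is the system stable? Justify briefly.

unstable

The poles can be read from the denominator factors: s = -9, 1, 5.
Since the pole(s) at s = 1, 5 lie in the right half-plane, the system is unstable.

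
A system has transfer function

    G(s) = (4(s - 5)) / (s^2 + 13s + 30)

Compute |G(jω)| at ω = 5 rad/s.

Substitute s = j5: numerator = -20 + j20, denominator = 5 + j65.
|G(j5)| = |-20 + j20| / |5 + j65| = 28.284 / 65.192 ≈ 0.4339.

|G(j5)| ≈ 0.4339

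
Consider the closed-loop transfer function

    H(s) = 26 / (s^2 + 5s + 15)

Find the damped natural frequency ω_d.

ω_d ≈ 2.958 rad/s

Comparing s^2 + 5s + 15 to s^2 + 2ζωₙs + ωₙ²: ωₙ = √15 ≈ 3.873 rad/s and ζ = 5/(2·√15) ≈ 0.6455.
ζωₙ = 5/2 = 2.5, so ω_d = ωₙ√(1−ζ²) = √(ωₙ² − (ζωₙ)²) = √(15 − 2.5²) = √8.75 ≈ 2.958 rad/s.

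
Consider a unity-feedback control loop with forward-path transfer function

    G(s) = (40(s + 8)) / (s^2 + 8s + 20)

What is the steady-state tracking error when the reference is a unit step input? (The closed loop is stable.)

G(s) has no poles at the origin.
This is a Type 0 system. Kp = lim_{s→0} G(s) = 320/20 = 16.
e_ss = 1/(1 + Kp) = 1/(1 + 16) = 1/17 ≈ 0.05882.

e_ss = 0.05882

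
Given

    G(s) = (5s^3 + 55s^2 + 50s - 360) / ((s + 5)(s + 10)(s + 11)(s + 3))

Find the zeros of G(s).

s = 2, -4, -9

Set the numerator to zero: 5s^3 + 55s^2 + 50s - 360 = 0, i.e. 5·(s^3 + 11s^2 + 10s - 72) = 0.
Factoring: (s - 2)(s + 4)(s + 9) = 0.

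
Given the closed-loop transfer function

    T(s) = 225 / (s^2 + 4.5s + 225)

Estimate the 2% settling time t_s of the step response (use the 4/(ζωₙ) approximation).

Comparing s^2 + 4.5s + 225 to s^2 + 2ζωₙs + ωₙ²: ωₙ = 15 rad/s and ζ = 4.5/(2·15) = 0.15.
ζωₙ = 4.5/2 = 2.25, so t_s ≈ 4/(ζωₙ) = 4/2.25 ≈ 1.778 s.

t_s ≈ 1.778 s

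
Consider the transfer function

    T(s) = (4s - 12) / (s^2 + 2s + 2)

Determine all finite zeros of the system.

Set the numerator to zero: 4s - 12 = 0, i.e. 4·(s - 3) = 0.
So s = 3.

s = 3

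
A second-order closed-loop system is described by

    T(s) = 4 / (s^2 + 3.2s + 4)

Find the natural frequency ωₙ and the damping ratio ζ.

ωₙ = 2 rad/s, ζ = 0.8

Compare the denominator to the standard form s^2 + 2ζωₙs + ωₙ².
ωₙ² = 4, so ωₙ = 2 rad/s.
2ζωₙ = 3.2, so ζ = 3.2/(2·2) = 0.8.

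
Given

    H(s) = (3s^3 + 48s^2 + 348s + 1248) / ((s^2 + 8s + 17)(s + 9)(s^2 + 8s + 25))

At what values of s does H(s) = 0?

s = -8, -4 ± 6j

Set the numerator to zero: 3s^3 + 48s^2 + 348s + 1248 = 0, i.e. 3·(s^3 + 16s^2 + 116s + 416) = 0.
Factoring: (s + 8)(s^2 + 8s + 52) = 0.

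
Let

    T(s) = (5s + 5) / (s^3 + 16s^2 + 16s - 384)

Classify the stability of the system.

unstable

The denominator s^3 + 16s^2 + 16s - 384 factors as (s - 4)(s + 12)(s + 8), giving poles at s = 4, -12, -8.
Since the pole(s) at s = 4 lie in the right half-plane, the system is unstable.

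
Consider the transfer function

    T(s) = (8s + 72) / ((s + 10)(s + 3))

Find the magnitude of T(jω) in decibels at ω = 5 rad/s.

Substitute s = j5: numerator = 72 + j40, denominator = 5 + j65.
|T(j5)| = |72 + j40| / |5 + j65| = 82.365 / 65.192 ≈ 1.263.
In decibels: 20·log₁₀(1.263) ≈ 2.03 dB.

|T(j5)|_dB ≈ 2.03 dB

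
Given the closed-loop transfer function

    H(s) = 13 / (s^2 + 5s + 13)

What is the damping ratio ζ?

Compare the denominator to the standard form s^2 + 2ζωₙs + ωₙ².
ωₙ² = 13, so ωₙ = √13 ≈ 3.606 rad/s.
2ζωₙ = 5, so ζ = 5/(2·√13) ≈ 0.6934.
With ζ = 0.6934 the response is underdamped.

ζ ≈ 0.6934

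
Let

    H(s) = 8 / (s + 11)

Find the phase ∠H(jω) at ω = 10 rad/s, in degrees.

At s = j10: numerator = 8, denominator = 11 + j10.
∠H = ∠num − ∠den = 0° − (42.274°) = -42.27°.

∠H(j10) ≈ -42.27°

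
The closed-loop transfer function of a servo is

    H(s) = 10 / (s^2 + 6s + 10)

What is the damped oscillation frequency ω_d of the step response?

ω_d = 1 rad/s

Comparing s^2 + 6s + 10 to s^2 + 2ζωₙs + ωₙ²: ωₙ = √10 ≈ 3.162 rad/s and ζ = 6/(2·√10) ≈ 0.9487.
ζωₙ = 6/2 = 3, so ω_d = ωₙ√(1−ζ²) = √(ωₙ² − (ζωₙ)²) = √(10 − 3²) = √1 = 1 rad/s.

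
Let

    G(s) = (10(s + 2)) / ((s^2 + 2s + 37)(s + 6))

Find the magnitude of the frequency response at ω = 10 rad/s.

Substitute s = j10: numerator = 20 + j100, denominator = -578 - j510.
|G(j10)| = |20 + j100| / |-578 - j510| = 101.98 / 770.83 ≈ 0.1323.

|G(j10)| ≈ 0.1323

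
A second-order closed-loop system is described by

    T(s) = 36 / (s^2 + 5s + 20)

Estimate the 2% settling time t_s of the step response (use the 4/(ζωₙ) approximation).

Comparing s^2 + 5s + 20 to s^2 + 2ζωₙs + ωₙ²: ωₙ = √20 ≈ 4.472 rad/s and ζ = 5/(2·√20) ≈ 0.5590.
ζωₙ = 5/2 = 2.5, so t_s ≈ 4/(ζωₙ) = 4/2.5 = 1.600 s.

t_s ≈ 1.600 s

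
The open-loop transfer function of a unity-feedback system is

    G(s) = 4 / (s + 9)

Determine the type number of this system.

The denominator has no factor of s at the origin — no free integrator — so this is a Type 0 system.

Type 0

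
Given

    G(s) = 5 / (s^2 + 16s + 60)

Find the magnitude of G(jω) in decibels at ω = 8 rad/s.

|G(j8)|_dB ≈ -28.2 dB

Substitute s = j8: numerator = 5, denominator = -4 + j128.
|G(j8)| = |5| / |-4 + j128| = 5 / 128.06 ≈ 0.03904.
In decibels: 20·log₁₀(0.03904) ≈ -28.2 dB.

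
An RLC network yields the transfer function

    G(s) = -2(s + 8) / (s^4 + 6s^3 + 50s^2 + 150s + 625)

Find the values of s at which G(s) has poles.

The poles are the roots of the denominator s^4 + 6s^3 + 50s^2 + 150s + 625 = 0.
No real roots exist; factor into two real quadratics: (s^2 + 25)(s^2 + 6s + 25) = 0.
Each quadratic gives a conjugate pair via the quadratic formula.

s = 5j, -5j, -3 + 4j, -3 - 4j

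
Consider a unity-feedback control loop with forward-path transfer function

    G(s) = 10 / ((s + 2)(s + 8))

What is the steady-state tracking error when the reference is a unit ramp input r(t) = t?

G(s) has no poles at the origin.
This is a Type 0 system; Kv = lim_{s→0} s·G(s) = 0, so the steady-state error for a ramp input is infinite.

e_ss = ∞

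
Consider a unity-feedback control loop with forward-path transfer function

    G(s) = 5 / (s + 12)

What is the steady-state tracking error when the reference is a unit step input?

e_ss = 0.7059

G(s) has no poles at the origin.
This is a Type 0 system. Kp = lim_{s→0} G(s) = 5/12.
e_ss = 1/(1 + Kp) = 1/(1 + 5/12) = 12/17 ≈ 0.7059.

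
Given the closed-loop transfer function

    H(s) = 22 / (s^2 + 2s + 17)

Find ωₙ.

ωₙ ≈ 4.123 rad/s

Compare the denominator to the standard form s^2 + 2ζωₙs + ωₙ².
ωₙ² = 17, so ωₙ = √17 ≈ 4.123 rad/s.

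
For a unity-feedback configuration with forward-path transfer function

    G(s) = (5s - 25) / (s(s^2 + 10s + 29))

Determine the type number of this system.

The denominator has 1 factor of s at the origin (free integrator), so this is a Type 1 system.

Type 1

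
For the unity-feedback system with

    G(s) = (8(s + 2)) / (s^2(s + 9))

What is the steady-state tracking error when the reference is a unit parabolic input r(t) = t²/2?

G(s) has 2 poles at the origin.
This is a Type 2 system. Ka = lim_{s→0} s^2·G(s) = 16/9.
e_ss = 1/Ka = 1/(16/9) = 9/16 ≈ 0.5625.

e_ss = 0.5625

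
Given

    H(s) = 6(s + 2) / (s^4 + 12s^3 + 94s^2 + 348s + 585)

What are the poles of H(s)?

The poles are the roots of the denominator s^4 + 12s^3 + 94s^2 + 348s + 585 = 0.
No real roots exist; factor into two real quadratics: (s^2 + 6s + 13)(s^2 + 6s + 45) = 0.
Each quadratic gives a conjugate pair via the quadratic formula.

s = -3 ± 2j, -3 ± 6j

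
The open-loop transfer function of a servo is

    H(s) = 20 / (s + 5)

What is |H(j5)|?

|H(j5)| ≈ 2.828

Substitute s = j5: numerator = 20, denominator = 5 + j5.
|H(j5)| = |20| / |5 + j5| = 20 / 7.0711 ≈ 2.828.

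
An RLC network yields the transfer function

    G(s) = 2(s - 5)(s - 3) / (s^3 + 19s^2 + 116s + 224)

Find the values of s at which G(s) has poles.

s = -4, -7, -8

The poles are the roots of the denominator s^3 + 19s^2 + 116s + 224 = 0.
Trying s = -4: the polynomial evaluates to 0, so (s + 4) is a factor.
Dividing out leaves s^2 + 15s + 56 = 0.
Factoring the quadratic: (s + 7)(s + 8) = 0.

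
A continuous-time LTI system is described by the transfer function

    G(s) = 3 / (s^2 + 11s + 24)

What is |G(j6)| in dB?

|G(j6)|_dB ≈ -27.0 dB

Substitute s = j6: numerator = 3, denominator = -12 + j66.
|G(j6)| = |3| / |-12 + j66| = 3 / 67.082 ≈ 0.04472.
In decibels: 20·log₁₀(0.04472) ≈ -27.0 dB.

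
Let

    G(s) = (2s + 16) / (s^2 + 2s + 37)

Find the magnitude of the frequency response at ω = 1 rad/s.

Substitute s = j1: numerator = 16 + j2, denominator = 36 + j2.
|G(j1)| = |16 + j2| / |36 + j2| = 16.125 / 36.056 ≈ 0.4472.

|G(j1)| ≈ 0.4472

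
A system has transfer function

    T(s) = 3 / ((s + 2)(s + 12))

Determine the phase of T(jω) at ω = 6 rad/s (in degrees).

At s = j6: numerator = 3, denominator = -12 + j84.
∠T = ∠num − ∠den = 0° − (98.130°) = -98.13°.

∠T(j6) ≈ -98.13°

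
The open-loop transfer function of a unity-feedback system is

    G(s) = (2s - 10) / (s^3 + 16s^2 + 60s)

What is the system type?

Type 1

Factor s from the denominator: s^3 + 16s^2 + 60s = s·(s^2 + 16s + 60).
There is 1 pole at the origin, so the system is Type 1.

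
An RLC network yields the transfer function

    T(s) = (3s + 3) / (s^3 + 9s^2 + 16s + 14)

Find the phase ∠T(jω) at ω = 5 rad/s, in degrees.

At s = j5: numerator = 3 + j15, denominator = -211 - j45.
∠T = ∠num − ∠den = 78.690° − (-167.96°) = 246.7°, which wraps to -113.3°.

∠T(j5) ≈ -113.3°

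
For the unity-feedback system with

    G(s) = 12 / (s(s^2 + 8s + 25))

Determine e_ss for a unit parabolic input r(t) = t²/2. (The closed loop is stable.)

G(s) has one pole at the origin.
This is a Type 1 system; Ka = lim_{s→0} s^2·G(s) = 0, so the steady-state error for a parabola input is infinite.

e_ss = ∞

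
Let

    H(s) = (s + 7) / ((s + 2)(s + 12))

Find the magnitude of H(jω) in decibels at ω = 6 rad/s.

|H(j6)|_dB ≈ -19.3 dB

Substitute s = j6: numerator = 7 + j6, denominator = -12 + j84.
|H(j6)| = |7 + j6| / |-12 + j84| = 9.2195 / 84.853 ≈ 0.1087.
In decibels: 20·log₁₀(0.1087) ≈ -19.3 dB.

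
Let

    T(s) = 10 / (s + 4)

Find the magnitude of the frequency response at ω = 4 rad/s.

Substitute s = j4: numerator = 10, denominator = 4 + j4.
|T(j4)| = |10| / |4 + j4| = 10 / 5.6569 ≈ 1.768.

|T(j4)| ≈ 1.768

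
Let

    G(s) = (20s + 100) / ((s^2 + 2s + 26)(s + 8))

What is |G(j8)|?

Substitute s = j8: numerator = 100 + j160, denominator = -432 - j176.
|G(j8)| = |100 + j160| / |-432 - j176| = 188.68 / 466.48 ≈ 0.4045.

|G(j8)| ≈ 0.4045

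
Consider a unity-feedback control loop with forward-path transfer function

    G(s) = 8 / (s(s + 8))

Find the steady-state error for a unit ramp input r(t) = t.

e_ss = 1

G(s) has one pole at the origin.
This is a Type 1 system. Kv = lim_{s→0} s·G(s) = 8/8 = 1.
e_ss = 1/Kv = 1/(1) = 1.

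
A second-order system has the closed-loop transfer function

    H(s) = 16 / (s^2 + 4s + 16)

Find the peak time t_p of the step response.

Comparing s^2 + 4s + 16 to s^2 + 2ζωₙs + ωₙ²: ωₙ = 4 rad/s and ζ = 4/(2·4) = 0.5.
ζωₙ = 4/2 = 2, so ω_d = ωₙ√(1−ζ²) = √(ωₙ² − (ζωₙ)²) = √(16 − 2²) = √12 ≈ 3.464 rad/s.
t_p = π/ω_d = π/3.464 ≈ 0.9069 s.

t_p ≈ 0.9069 s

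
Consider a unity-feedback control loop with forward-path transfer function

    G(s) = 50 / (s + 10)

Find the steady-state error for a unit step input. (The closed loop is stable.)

e_ss = 0.1667

G(s) has no poles at the origin.
This is a Type 0 system. Kp = lim_{s→0} G(s) = 50/10 = 5.
e_ss = 1/(1 + Kp) = 1/(1 + 5) = 1/6 ≈ 0.1667.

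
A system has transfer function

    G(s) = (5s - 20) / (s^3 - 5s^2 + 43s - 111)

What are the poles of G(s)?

s = 1 + 6j, 1 - 6j, 3

The poles are the roots of the denominator s^3 - 5s^2 + 43s - 111 = 0.
Trying s = 3: the polynomial evaluates to 0, so (s - 3) is a factor.
Dividing out leaves s^2 - 2s + 37 = 0.
The quadratic formula then gives s = 1 ± 6j.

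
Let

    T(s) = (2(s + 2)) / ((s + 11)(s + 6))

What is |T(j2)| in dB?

|T(j2)|_dB ≈ -21.9 dB

Substitute s = j2: numerator = 4 + j4, denominator = 62 + j34.
|T(j2)| = |4 + j4| / |62 + j34| = 5.6569 / 70.711 = 0.08000.
In decibels: 20·log₁₀(0.08000) ≈ -21.9 dB.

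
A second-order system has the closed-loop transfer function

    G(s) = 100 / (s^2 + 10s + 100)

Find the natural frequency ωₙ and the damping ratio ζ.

ωₙ = 10 rad/s, ζ = 0.5

Compare the denominator to the standard form s^2 + 2ζωₙs + ωₙ².
ωₙ² = 100, so ωₙ = 10 rad/s.
2ζωₙ = 10, so ζ = 10/(2·10) = 0.5.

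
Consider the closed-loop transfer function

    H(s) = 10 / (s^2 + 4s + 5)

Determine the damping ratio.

Compare the denominator to the standard form s^2 + 2ζωₙs + ωₙ².
ωₙ² = 5, so ωₙ = √5 ≈ 2.236 rad/s.
2ζωₙ = 4, so ζ = 4/(2·√5) ≈ 0.8944.
With ζ = 0.8944 the response is underdamped.

ζ ≈ 0.8944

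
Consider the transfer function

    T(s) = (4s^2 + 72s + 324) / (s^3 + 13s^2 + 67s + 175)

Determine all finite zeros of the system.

s = -9, -9

Set the numerator to zero: 4s^2 + 72s + 324 = 0, i.e. 4·(s^2 + 18s + 81) = 0.
Factoring: (s + 9)^2 = 0.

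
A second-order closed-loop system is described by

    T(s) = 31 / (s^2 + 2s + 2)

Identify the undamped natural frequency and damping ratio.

ωₙ ≈ 1.414 rad/s, ζ ≈ 0.7071

Compare the denominator to the standard form s^2 + 2ζωₙs + ωₙ².
ωₙ² = 2, so ωₙ = √2 ≈ 1.414 rad/s.
2ζωₙ = 2, so ζ = 2/(2·√2) ≈ 0.7071.
With ζ = 0.7071 the response is underdamped.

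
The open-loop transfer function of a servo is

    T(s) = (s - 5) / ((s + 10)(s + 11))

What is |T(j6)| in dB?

Substitute s = j6: numerator = -5 + j6, denominator = 74 + j126.
|T(j6)| = |-5 + j6| / |74 + j126| = 7.8102 / 146.12 ≈ 0.05345.
In decibels: 20·log₁₀(0.05345) ≈ -25.4 dB.

|T(j6)|_dB ≈ -25.4 dB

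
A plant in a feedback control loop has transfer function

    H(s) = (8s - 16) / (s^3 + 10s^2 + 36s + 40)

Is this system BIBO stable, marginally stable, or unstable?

stable

The denominator s^3 + 10s^2 + 36s + 40 factors as (s^2 + 8s + 20)(s + 2), giving poles at s = -4 + 2j, -4 - 2j, -2.
Since all poles lie strictly in the left half-plane, the system is stable.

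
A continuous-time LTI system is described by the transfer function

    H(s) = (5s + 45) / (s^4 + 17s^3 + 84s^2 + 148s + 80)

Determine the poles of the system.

s = -10, -1, -4, -2

The poles are the roots of the denominator s^4 + 17s^3 + 84s^2 + 148s + 80 = 0.
Trying s = -10: the polynomial evaluates to 0, so (s + 10) is a factor.
Dividing out leaves s^3 + 7s^2 + 14s + 8 = 0.
This factors further as (s + 1)(s + 4)(s + 2) = 0.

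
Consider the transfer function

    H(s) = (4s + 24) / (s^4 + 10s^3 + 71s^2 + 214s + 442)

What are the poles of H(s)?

s = -3 ± 5j, -2 ± 3j

The poles are the roots of the denominator s^4 + 10s^3 + 71s^2 + 214s + 442 = 0.
No real roots exist; factor into two real quadratics: (s^2 + 6s + 34)(s^2 + 4s + 13) = 0.
Each quadratic gives a conjugate pair via the quadratic formula.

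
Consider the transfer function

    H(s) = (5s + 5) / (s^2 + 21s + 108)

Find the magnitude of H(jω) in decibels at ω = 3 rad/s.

|H(j3)|_dB ≈ -17.4 dB

Substitute s = j3: numerator = 5 + j15, denominator = 99 + j63.
|H(j3)| = |5 + j15| / |99 + j63| = 15.811 / 117.35 ≈ 0.1347.
In decibels: 20·log₁₀(0.1347) ≈ -17.4 dB.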